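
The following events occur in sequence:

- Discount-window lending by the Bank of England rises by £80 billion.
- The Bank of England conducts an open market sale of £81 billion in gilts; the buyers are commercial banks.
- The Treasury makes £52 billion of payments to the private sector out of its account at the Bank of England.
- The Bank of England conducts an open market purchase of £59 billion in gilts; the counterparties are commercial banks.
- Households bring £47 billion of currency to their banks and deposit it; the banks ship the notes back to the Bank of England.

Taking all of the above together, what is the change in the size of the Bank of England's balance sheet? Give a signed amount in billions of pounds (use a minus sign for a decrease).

Discount-window loan £80 billion: a Bank of England asset is acquired → +£80B.
OMO sale (to banks) £81 billion: a Bank of England asset is shed → −£81B.
Government spending £52 billion: only the composition of liabilities changes → 0.
OMO purchase (from banks) £59 billion: a Bank of England asset is acquired → +£59B.
Currency deposit £47 billion: only the composition of liabilities changes → 0.
Net: 80 − 81 + 0 + 59 + 0 = +£58 billion.

+£58 billion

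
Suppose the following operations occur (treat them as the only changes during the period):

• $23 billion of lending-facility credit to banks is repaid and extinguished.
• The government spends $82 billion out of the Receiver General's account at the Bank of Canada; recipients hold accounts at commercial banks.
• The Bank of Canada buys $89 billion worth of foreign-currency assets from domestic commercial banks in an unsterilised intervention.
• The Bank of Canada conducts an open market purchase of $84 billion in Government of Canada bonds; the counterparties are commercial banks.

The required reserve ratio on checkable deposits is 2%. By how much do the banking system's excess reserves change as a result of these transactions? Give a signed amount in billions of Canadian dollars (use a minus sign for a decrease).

Discount-window repayment $23 billion: reserves −$23B, deposits 0.
Government spending $82 billion: reserves +$82B, deposits +$82B.
FX purchase $89 billion: reserves +$89B, deposits 0.
OMO purchase (from banks) $84 billion: reserves +$84B, deposits 0.
Totals: Δreserves = +$232B, Δdeposits = +$82B.
Δrequired reserves = 2% × +$82B = +$1.64B.
Δexcess reserves = Δreserves − Δrequired = +$232B − (+$1.64B) = +$230.36 billion.

+$230.36 billion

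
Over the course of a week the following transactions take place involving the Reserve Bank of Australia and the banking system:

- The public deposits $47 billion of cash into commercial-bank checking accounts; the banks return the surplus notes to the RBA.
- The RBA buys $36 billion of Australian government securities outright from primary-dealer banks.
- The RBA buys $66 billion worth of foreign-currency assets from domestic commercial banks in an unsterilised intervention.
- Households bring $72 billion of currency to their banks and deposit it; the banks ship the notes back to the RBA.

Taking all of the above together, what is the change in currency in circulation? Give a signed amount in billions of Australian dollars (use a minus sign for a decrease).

-$119 billion

Currency deposit $47 billion: notes return to the central bank → −$47B.
OMO purchase (from banks) $36 billion: no currency enters or leaves circulation → 0.
FX purchase $66 billion: no currency enters or leaves circulation → 0.
Currency deposit $72 billion: notes return to the central bank → −$72B.
Net: −47 + 0 + 0 − 72 = -$119 billion.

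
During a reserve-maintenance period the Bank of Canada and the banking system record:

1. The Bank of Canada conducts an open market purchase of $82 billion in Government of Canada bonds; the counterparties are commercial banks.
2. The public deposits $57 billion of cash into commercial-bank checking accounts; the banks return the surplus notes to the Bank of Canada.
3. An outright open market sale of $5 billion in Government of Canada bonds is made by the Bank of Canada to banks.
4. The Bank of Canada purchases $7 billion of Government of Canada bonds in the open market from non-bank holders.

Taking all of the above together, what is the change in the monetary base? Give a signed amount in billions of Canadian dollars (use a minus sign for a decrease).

OMO purchase (from banks) $82 billion: Bank of Canada balance sheet expands → +$82B.
Currency deposit $57 billion: just a shift between currency and reserves — both are base money → 0.
OMO sale (to banks) $5 billion: Bank of Canada balance sheet contracts → −$5B.
Asset purchase (from non-banks) $7 billion: Bank of Canada balance sheet expands → +$7B.
Net: 82 + 0 − 5 + 7 = +$84 billion.

+$84 billion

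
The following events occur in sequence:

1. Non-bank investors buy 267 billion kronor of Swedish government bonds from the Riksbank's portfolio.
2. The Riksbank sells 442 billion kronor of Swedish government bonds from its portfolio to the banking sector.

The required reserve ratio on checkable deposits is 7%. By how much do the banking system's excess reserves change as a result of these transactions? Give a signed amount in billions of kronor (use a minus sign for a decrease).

Asset sale (to non-banks) 267 billion kronor: reserves −267B, deposits −267B.
OMO sale (to banks) 442 billion kronor: reserves −442B, deposits 0.
Totals: Δreserves = −709B, Δdeposits = −267B.
Δrequired reserves = 7% × −267B = −18.69B.
Δexcess reserves = Δreserves − Δrequired = −709B − (−18.69B) = -690.31 billion.

-690.31 billion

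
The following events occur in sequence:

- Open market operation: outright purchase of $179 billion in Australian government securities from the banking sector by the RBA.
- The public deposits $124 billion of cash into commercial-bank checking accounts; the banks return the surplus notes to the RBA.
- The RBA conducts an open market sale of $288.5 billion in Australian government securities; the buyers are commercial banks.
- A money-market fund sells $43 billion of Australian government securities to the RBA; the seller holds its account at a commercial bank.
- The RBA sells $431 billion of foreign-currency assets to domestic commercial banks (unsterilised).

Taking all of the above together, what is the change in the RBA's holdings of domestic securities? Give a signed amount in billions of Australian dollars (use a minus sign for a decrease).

OMO purchase (from banks) $179 billion: securities added to the RBA's portfolio → +$179B.
Currency deposit $124 billion: the RBA's securities portfolio is untouched → 0.
OMO sale (to banks) $288.5 billion: securities removed from the RBA's portfolio → −$288.5B.
Asset purchase (from non-banks) $43 billion: securities added to the RBA's portfolio → +$43B.
FX sale $431 billion: the RBA's securities portfolio is untouched → 0.
Net: 179 + 0 − 288.5 + 43 + 0 = -$66.5 billion.

-$66.5 billion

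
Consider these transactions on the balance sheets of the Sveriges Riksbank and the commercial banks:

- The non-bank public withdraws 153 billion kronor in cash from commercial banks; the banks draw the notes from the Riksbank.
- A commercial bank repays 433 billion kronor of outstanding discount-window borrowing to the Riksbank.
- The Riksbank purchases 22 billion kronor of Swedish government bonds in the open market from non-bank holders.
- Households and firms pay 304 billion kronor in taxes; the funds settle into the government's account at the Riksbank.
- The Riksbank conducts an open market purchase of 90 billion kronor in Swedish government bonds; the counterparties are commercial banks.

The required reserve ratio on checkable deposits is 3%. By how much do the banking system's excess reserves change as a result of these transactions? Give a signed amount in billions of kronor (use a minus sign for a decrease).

Currency withdrawal 153 billion kronor: reserves −153B, deposits −153B.
Discount-window repayment 433 billion kronor: reserves −433B, deposits 0.
Asset purchase (from non-banks) 22 billion kronor: reserves +22B, deposits +22B.
Government account inflow 304 billion kronor: reserves −304B, deposits −304B.
OMO purchase (from banks) 90 billion kronor: reserves +90B, deposits 0.
Totals: Δreserves = −778B, Δdeposits = −435B.
Δrequired reserves = 3% × −435B = −13.05B.
Δexcess reserves = Δreserves − Δrequired = −778B − (−13.05B) = -764.95 billion.

-764.95 billion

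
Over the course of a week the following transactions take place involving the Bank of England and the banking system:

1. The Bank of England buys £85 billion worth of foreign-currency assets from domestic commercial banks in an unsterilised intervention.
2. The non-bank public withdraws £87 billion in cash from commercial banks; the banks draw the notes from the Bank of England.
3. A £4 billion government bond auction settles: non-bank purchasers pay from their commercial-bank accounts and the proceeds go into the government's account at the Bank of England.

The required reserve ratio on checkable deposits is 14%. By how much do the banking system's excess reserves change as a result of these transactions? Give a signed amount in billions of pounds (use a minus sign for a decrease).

FX purchase £85 billion: reserves +£85B, deposits 0.
Currency withdrawal £87 billion: reserves −£87B, deposits −£87B.
Government account inflow £4 billion: reserves −£4B, deposits −£4B.
Totals: Δreserves = −£6B, Δdeposits = −£91B.
Δrequired reserves = 14% × −£91B = −£12.74B.
Δexcess reserves = Δreserves − Δrequired = −£6B − (−£12.74B) = +£6.74 billion.

+£6.74 billion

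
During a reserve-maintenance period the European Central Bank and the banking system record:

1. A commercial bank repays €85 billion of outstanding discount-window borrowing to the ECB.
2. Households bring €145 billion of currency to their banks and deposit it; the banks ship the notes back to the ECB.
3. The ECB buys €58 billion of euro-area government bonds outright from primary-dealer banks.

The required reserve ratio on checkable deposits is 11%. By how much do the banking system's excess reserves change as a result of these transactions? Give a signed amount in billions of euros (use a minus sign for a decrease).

Discount-window repayment €85 billion: reserves −€85B, deposits 0.
Currency deposit €145 billion: reserves +€145B, deposits +€145B.
OMO purchase (from banks) €58 billion: reserves +€58B, deposits 0.
Totals: Δreserves = +€118B, Δdeposits = +€145B.
Δrequired reserves = 11% × +€145B = +€15.95B.
Δexcess reserves = Δreserves − Δrequired = +€118B − (+€15.95B) = +€102.05 billion.

+€102.05 billion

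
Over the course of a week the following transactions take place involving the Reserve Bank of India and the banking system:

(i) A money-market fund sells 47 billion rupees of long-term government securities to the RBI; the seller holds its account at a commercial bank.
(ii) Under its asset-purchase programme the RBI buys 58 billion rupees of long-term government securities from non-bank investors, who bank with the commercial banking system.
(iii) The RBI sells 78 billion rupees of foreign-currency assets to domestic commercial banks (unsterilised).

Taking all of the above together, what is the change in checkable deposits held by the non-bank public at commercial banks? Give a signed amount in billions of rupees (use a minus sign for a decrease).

Asset purchase (from non-banks) 47 billion rupees: non-bank counterparties' bank balances rise → +47B.
Asset purchase (from non-banks) 58 billion rupees: non-bank counterparties' bank balances rise → +58B.
FX sale 78 billion rupees: the counterparty is a bank, so public deposits are unchanged → 0.
Net: 47 + 58 + 0 = +105 billion.

+105 billion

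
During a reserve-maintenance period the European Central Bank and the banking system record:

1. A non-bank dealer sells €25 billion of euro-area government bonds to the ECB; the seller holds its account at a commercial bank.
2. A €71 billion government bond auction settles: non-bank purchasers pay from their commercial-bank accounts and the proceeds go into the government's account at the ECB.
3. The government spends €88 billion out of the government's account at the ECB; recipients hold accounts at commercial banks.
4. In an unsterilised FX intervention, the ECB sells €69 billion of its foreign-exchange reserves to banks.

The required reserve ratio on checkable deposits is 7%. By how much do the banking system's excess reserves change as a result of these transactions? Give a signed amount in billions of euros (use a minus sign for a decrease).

Asset purchase (from non-banks) €25 billion: reserves +€25B, deposits +€25B.
Government account inflow €71 billion: reserves −€71B, deposits −€71B.
Government spending €88 billion: reserves +€88B, deposits +€88B.
FX sale €69 billion: reserves −€69B, deposits 0.
Totals: Δreserves = −€27B, Δdeposits = +€42B.
Δrequired reserves = 7% × +€42B = +€2.94B.
Δexcess reserves = Δreserves − Δrequired = −€27B − (+€2.94B) = -€29.94 billion.

-€29.94 billion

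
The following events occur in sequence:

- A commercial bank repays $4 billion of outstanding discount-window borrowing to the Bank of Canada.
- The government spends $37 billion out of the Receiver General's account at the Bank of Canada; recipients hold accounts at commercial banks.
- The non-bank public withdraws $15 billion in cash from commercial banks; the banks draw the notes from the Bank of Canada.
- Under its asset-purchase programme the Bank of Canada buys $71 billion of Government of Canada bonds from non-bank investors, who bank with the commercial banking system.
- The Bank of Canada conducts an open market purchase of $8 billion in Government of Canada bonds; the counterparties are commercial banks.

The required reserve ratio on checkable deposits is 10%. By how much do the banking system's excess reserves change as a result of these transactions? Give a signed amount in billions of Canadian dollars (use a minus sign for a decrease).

+$87.7 billion

Discount-window repayment $4 billion: reserves −$4B, deposits 0.
Government spending $37 billion: reserves +$37B, deposits +$37B.
Currency withdrawal $15 billion: reserves −$15B, deposits −$15B.
Asset purchase (from non-banks) $71 billion: reserves +$71B, deposits +$71B.
OMO purchase (from banks) $8 billion: reserves +$8B, deposits 0.
Totals: Δreserves = +$97B, Δdeposits = +$93B.
Δrequired reserves = 10% × +$93B = +$9.3B.
Δexcess reserves = Δreserves − Δrequired = +$97B − (+$9.3B) = +$87.7 billion.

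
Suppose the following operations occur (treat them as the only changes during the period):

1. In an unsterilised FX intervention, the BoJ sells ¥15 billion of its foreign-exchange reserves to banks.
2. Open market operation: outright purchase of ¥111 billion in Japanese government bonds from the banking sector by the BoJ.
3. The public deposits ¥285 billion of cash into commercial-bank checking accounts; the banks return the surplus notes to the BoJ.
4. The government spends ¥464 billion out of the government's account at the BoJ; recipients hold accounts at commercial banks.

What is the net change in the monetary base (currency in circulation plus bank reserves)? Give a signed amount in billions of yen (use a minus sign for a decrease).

+¥560 billion

BoJ balance sheet:
  Assets:      Securities +¥111B, Foreign assets −¥15B
  Liabilities: Bank reserves +¥845B, Currency in circulation −¥285B, Government deposits −¥464B
Commercial banking system:
  Assets:      Reserves at CB +¥845B, Securities −¥111B, Foreign assets +¥15B
  Liabilities: Checkable deposits +¥749B
Monetary base = currency + reserves: −¥285B + (+¥845B) = +¥560 billion.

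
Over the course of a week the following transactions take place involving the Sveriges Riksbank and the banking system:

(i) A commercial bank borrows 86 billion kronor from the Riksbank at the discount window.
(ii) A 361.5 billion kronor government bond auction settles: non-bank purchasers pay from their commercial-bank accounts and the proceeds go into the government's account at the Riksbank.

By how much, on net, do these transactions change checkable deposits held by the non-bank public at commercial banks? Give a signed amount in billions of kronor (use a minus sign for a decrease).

-361.5 billion

Riksbank balance sheet:
  Assets:      Loans to banks +86B
  Liabilities: Bank reserves −275.5B, Government deposits +361.5B
Commercial banking system:
  Assets:      Reserves at CB −275.5B
  Liabilities: Checkable deposits −361.5B, Borrowings from CB +86B
So the change in checkable deposits held by the non-bank public at commercial banks is -361.5 billion.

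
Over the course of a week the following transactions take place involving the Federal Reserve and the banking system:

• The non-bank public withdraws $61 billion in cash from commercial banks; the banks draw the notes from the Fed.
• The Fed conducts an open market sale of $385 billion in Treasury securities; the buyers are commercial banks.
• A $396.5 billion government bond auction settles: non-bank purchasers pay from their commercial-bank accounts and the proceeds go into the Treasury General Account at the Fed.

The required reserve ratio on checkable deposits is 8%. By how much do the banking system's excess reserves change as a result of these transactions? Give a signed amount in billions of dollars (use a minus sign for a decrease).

-$805.9 billion

Currency withdrawal $61 billion: reserves −$61B, deposits −$61B.
OMO sale (to banks) $385 billion: reserves −$385B, deposits 0.
Government account inflow $396.5 billion: reserves −$396.5B, deposits −$396.5B.
Totals: Δreserves = −$842.5B, Δdeposits = −$457.5B.
Δrequired reserves = 8% × −$457.5B = −$36.6B.
Δexcess reserves = Δreserves − Δrequired = −$842.5B − (−$36.6B) = -$805.9 billion.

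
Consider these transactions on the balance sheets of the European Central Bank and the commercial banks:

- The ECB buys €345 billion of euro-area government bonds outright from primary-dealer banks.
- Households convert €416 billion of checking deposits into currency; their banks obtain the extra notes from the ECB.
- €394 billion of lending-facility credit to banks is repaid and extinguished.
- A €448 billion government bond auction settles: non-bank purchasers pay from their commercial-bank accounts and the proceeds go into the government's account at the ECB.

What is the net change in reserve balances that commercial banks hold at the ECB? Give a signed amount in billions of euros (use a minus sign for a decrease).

OMO purchase (from banks) €345 billion: the ECB pays by crediting reserve accounts → +€345B.
Currency withdrawal €416 billion: banks swap reserves for currency → −€416B.
Discount-window repayment €394 billion: repayment is debited from reserves → −€394B.
Government account inflow €448 billion: funds move from bank reserves into the government account → −€448B.
Net: 345 − 416 − 394 − 448 = -€913 billion.

-€913 billion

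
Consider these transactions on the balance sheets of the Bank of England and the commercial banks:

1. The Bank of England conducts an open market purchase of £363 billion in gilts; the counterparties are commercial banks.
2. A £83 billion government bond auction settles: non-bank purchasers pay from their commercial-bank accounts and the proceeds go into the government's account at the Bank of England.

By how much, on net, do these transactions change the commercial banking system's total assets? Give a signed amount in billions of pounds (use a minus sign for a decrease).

-£83 billion

Bank of England balance sheet:
  Assets:      Securities +£363B
  Liabilities: Bank reserves +£280B, Government deposits +£83B
Commercial banking system:
  Assets:      Reserves at CB +£280B, Securities −£363B
  Liabilities: Checkable deposits −£83B
Change in total bank assets = -£83 billion.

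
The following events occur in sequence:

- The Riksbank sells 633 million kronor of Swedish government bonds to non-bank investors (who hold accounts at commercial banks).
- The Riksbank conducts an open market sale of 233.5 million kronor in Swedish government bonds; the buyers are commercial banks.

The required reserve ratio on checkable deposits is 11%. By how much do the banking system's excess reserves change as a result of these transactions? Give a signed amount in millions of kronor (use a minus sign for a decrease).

-796.87 million

Asset sale (to non-banks) 633 million kronor: reserves −633M, deposits −633M.
OMO sale (to banks) 233.5 million kronor: reserves −233.5M, deposits 0.
Totals: Δreserves = −866.5M, Δdeposits = −633M.
Δrequired reserves = 11% × −633M = −69.63M.
Δexcess reserves = Δreserves − Δrequired = −866.5M − (−69.63M) = -796.87 million.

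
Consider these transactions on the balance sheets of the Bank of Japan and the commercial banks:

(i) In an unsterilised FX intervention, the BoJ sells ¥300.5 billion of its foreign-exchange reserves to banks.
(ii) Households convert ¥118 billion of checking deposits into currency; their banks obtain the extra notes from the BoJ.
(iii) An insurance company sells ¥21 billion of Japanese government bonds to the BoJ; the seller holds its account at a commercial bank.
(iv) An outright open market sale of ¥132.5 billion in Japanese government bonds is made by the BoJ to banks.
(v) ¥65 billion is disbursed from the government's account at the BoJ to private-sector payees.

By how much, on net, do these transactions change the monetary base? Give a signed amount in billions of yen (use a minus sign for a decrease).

FX sale ¥300.5 billion: BoJ balance sheet contracts → −¥300.5B.
Currency withdrawal ¥118 billion: just a shift between currency and reserves — both are base money → 0.
Asset purchase (from non-banks) ¥21 billion: BoJ balance sheet expands → +¥21B.
OMO sale (to banks) ¥132.5 billion: BoJ balance sheet contracts → −¥132.5B.
Government spending ¥65 billion: a non-base liability converts back to reserves → +¥65B.
Net: −300.5 + 0 + 21 − 132.5 + 65 = -¥347 billion.

-¥347 billion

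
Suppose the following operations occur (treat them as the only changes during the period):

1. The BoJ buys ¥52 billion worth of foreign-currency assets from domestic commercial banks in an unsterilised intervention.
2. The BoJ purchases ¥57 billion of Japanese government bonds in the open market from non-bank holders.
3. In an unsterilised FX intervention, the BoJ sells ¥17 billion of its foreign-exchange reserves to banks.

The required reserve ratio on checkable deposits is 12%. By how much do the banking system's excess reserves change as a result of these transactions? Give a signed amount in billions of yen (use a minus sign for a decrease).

FX purchase ¥52 billion: reserves +¥52B, deposits 0.
Asset purchase (from non-banks) ¥57 billion: reserves +¥57B, deposits +¥57B.
FX sale ¥17 billion: reserves −¥17B, deposits 0.
Totals: Δreserves = +¥92B, Δdeposits = +¥57B.
Δrequired reserves = 12% × +¥57B = +¥6.84B.
Δexcess reserves = Δreserves − Δrequired = +¥92B − (+¥6.84B) = +¥85.16 billion.

+¥85.16 billion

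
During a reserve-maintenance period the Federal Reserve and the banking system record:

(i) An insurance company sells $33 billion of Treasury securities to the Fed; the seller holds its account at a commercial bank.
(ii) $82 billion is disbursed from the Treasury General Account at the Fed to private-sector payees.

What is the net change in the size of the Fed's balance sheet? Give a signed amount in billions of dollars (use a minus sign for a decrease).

+$33 billion

Fed balance sheet:
  Assets:      Securities +$33B
  Liabilities: Bank reserves +$115B, Government deposits −$82B
Change in total Fed assets = +$33 billion.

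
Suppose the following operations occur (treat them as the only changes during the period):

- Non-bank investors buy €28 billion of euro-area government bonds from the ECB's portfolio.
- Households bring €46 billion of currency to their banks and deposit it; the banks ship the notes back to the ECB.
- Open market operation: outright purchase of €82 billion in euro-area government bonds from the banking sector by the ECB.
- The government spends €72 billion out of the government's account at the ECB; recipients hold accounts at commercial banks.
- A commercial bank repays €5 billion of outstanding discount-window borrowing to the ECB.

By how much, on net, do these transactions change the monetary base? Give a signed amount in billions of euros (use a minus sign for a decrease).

+€121 billion

Asset sale (to non-banks) €28 billion: ECB balance sheet contracts → −€28B.
Currency deposit €46 billion: just a shift between currency and reserves — both are base money → 0.
OMO purchase (from banks) €82 billion: ECB balance sheet expands → +€82B.
Government spending €72 billion: a non-base liability converts back to reserves → +€72B.
Discount-window repayment €5 billion: ECB balance sheet contracts → −€5B.
Net: −28 + 0 + 82 + 72 − 5 = +€121 billion.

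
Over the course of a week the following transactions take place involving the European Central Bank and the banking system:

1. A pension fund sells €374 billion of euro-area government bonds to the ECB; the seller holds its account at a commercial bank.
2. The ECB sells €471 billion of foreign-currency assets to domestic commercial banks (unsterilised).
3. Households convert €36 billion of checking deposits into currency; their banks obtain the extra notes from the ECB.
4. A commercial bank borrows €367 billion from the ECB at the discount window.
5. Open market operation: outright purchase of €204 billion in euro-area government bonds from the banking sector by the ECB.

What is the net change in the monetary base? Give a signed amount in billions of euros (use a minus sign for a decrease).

Asset purchase (from non-banks) €374 billion: ECB balance sheet expands → +€374B.
FX sale €471 billion: ECB balance sheet contracts → −€471B.
Currency withdrawal €36 billion: just a shift between currency and reserves — both are base money → 0.
Discount-window loan €367 billion: ECB balance sheet expands → +€367B.
OMO purchase (from banks) €204 billion: ECB balance sheet expands → +€204B.
Net: 374 − 471 + 0 + 367 + 204 = +€474 billion.

+€474 billion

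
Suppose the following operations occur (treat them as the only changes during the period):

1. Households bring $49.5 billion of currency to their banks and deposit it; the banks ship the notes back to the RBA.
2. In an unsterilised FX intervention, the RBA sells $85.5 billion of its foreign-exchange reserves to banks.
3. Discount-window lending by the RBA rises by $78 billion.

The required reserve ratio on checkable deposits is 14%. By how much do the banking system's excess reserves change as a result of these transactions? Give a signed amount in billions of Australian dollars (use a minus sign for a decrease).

Currency deposit $49.5 billion: reserves +$49.5B, deposits +$49.5B.
FX sale $85.5 billion: reserves −$85.5B, deposits 0.
Discount-window loan $78 billion: reserves +$78B, deposits 0.
Totals: Δreserves = +$42B, Δdeposits = +$49.5B.
Δrequired reserves = 14% × +$49.5B = +$6.93B.
Δexcess reserves = Δreserves − Δrequired = +$42B − (+$6.93B) = +$35.07 billion.

+$35.07 billion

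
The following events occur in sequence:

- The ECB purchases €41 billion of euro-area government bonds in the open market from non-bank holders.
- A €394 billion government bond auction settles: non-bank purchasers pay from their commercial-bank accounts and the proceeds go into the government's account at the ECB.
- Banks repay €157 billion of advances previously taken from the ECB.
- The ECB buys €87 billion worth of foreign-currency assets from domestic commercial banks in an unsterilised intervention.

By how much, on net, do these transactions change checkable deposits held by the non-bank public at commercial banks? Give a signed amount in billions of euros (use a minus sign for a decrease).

-€353 billion

ECB balance sheet:
  Assets:      Securities +€41B, Loans to banks −€157B, Foreign assets +€87B
  Liabilities: Bank reserves −€423B, Government deposits +€394B
Commercial banking system:
  Assets:      Reserves at CB −€423B, Foreign assets −€87B
  Liabilities: Checkable deposits −€353B, Borrowings from CB −€157B
So the change in checkable deposits held by the non-bank public at commercial banks is -€353 billion.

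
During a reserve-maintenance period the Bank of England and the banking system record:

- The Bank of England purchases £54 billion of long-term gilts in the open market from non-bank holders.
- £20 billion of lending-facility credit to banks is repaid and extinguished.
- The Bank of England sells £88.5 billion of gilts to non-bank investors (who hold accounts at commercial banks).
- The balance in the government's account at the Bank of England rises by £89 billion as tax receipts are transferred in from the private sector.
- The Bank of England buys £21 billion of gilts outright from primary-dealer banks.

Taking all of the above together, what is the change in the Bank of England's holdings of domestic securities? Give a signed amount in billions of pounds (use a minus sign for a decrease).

-£13.5 billion

Bank of England balance sheet:
  Assets:      Securities −£13.5B, Loans to banks −£20B
  Liabilities: Bank reserves −£122.5B, Government deposits +£89B
Commercial banking system:
  Assets:      Reserves at CB −£122.5B, Securities −£21B
  Liabilities: Checkable deposits −£123.5B, Borrowings from CB −£20B
So the change in the Bank of England's holdings of domestic securities is -£13.5 billion.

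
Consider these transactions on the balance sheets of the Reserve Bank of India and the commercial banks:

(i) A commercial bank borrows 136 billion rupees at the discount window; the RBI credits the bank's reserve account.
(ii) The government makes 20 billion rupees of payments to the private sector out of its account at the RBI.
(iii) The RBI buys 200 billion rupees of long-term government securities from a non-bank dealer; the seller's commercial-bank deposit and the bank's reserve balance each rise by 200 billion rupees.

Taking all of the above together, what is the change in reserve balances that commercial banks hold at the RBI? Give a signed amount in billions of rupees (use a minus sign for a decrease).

RBI balance sheet:
  Assets:      Securities +200B, Loans to banks +136B
  Liabilities: Bank reserves +356B, Government deposits −20B
Commercial banking system:
  Assets:      Reserves at CB +356B
  Liabilities: Checkable deposits +220B, Borrowings from CB +136B
So the change in reserve balances that commercial banks hold at the RBI is +356 billion.

+356 billion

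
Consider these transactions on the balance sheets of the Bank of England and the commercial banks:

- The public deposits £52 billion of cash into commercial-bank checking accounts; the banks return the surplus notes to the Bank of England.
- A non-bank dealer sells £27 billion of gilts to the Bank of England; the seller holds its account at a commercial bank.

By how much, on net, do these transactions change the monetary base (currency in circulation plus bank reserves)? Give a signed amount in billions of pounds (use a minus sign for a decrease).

Currency deposit £52 billion: just a shift between currency and reserves — both are base money → 0.
Asset purchase (from non-banks) £27 billion: Bank of England balance sheet expands → +£27B.
Net: 0 + 27 = +£27 billion.

+£27 billion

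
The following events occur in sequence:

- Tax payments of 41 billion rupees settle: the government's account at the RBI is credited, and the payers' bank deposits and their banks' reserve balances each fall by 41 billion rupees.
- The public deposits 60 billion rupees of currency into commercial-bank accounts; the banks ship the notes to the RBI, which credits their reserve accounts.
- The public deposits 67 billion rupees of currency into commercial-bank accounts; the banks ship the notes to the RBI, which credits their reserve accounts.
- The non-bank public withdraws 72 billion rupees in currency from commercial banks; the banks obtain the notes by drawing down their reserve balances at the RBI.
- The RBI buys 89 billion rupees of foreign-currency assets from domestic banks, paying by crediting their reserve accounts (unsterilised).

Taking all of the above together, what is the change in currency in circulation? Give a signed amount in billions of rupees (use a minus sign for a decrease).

-55 billion

Government account inflow 41 billion rupees: no currency enters or leaves circulation → 0.
Currency deposit 60 billion rupees: notes return to the central bank → −60B.
Currency deposit 67 billion rupees: notes return to the central bank → −67B.
Currency withdrawal 72 billion rupees: notes leave the central bank → +72B.
FX purchase 89 billion rupees: no currency enters or leaves circulation → 0.
Net: 0 − 60 − 67 + 72 + 0 = -55 billion.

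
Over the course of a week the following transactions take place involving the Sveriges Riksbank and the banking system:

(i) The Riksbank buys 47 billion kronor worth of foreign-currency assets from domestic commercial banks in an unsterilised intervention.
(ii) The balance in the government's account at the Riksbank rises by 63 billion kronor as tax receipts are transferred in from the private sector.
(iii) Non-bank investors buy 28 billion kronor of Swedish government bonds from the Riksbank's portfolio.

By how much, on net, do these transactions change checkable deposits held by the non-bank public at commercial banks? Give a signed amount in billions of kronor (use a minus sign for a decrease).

Riksbank balance sheet:
  Assets:      Securities −28B, Foreign assets +47B
  Liabilities: Bank reserves −44B, Government deposits +63B
Commercial banking system:
  Assets:      Reserves at CB −44B, Foreign assets −47B
  Liabilities: Checkable deposits −91B
So the change in checkable deposits held by the non-bank public at commercial banks is -91 billion.

-91 billion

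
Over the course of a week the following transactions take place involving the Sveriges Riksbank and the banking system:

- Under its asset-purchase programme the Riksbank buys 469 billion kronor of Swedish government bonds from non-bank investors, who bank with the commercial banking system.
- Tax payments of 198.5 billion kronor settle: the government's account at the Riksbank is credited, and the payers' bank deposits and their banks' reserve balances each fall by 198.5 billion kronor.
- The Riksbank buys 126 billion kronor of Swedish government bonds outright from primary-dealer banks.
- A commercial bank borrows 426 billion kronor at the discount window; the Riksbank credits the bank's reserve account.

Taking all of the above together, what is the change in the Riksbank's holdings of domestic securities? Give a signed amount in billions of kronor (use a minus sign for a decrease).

+595 billion

Asset purchase (from non-banks) 469 billion kronor: securities added to the Riksbank's portfolio → +469B.
Government account inflow 198.5 billion kronor: the Riksbank's securities portfolio is untouched → 0.
OMO purchase (from banks) 126 billion kronor: securities added to the Riksbank's portfolio → +126B.
Discount-window loan 426 billion kronor: the Riksbank's securities portfolio is untouched → 0.
Net: 469 + 0 + 126 + 0 = +595 billion.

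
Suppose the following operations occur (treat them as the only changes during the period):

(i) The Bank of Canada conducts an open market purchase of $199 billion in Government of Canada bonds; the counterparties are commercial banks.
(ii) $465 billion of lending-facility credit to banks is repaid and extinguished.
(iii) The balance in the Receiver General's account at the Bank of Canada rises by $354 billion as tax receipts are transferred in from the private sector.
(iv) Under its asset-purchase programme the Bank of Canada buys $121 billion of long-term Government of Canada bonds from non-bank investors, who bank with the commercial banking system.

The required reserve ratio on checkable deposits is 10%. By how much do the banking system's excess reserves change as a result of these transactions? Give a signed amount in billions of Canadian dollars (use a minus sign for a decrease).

-$475.7 billion

OMO purchase (from banks) $199 billion: reserves +$199B, deposits 0.
Discount-window repayment $465 billion: reserves −$465B, deposits 0.
Government account inflow $354 billion: reserves −$354B, deposits −$354B.
Asset purchase (from non-banks) $121 billion: reserves +$121B, deposits +$121B.
Totals: Δreserves = −$499B, Δdeposits = −$233B.
Δrequired reserves = 10% × −$233B = −$23.3B.
Δexcess reserves = Δreserves − Δrequired = −$499B − (−$23.3B) = -$475.7 billion.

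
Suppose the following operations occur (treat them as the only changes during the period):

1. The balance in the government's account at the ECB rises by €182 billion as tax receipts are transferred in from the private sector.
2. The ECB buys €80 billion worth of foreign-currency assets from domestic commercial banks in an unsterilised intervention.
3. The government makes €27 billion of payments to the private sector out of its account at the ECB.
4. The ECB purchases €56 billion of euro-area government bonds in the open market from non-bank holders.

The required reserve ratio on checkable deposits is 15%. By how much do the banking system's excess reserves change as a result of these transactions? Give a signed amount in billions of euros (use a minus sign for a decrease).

Government account inflow €182 billion: reserves −€182B, deposits −€182B.
FX purchase €80 billion: reserves +€80B, deposits 0.
Government spending €27 billion: reserves +€27B, deposits +€27B.
Asset purchase (from non-banks) €56 billion: reserves +€56B, deposits +€56B.
Totals: Δreserves = −€19B, Δdeposits = −€99B.
Δrequired reserves = 15% × −€99B = −€14.85B.
Δexcess reserves = Δreserves − Δrequired = −€19B − (−€14.85B) = -€4.15 billion.

-€4.15 billion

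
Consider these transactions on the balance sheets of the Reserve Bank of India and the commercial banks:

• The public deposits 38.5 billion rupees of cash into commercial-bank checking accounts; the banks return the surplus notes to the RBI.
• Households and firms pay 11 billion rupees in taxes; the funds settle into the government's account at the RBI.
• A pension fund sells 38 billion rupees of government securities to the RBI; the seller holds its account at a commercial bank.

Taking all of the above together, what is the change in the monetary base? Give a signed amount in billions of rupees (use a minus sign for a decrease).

Currency deposit 38.5 billion rupees: just a shift between currency and reserves — both are base money → 0.
Government account inflow 11 billion rupees: reserves shift to a non-base liability → −11B.
Asset purchase (from non-banks) 38 billion rupees: RBI balance sheet expands → +38B.
Net: 0 − 11 + 38 = +27 billion.

+27 billion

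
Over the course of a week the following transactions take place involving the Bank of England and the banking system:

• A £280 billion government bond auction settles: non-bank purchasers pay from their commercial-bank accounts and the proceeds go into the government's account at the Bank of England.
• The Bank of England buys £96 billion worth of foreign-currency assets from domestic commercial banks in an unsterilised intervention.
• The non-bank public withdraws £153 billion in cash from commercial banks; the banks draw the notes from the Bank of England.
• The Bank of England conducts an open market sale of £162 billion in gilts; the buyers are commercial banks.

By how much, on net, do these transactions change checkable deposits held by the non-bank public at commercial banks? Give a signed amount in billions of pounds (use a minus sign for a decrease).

Government account inflow £280 billion: non-bank counterparties' bank balances fall → −£280B.
FX purchase £96 billion: the counterparty is a bank, so public deposits are unchanged → 0.
Currency withdrawal £153 billion: non-bank counterparties' bank balances fall → −£153B.
OMO sale (to banks) £162 billion: the counterparty is a bank, so public deposits are unchanged → 0.
Net: −280 + 0 − 153 + 0 = -£433 billion.

-£433 billion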